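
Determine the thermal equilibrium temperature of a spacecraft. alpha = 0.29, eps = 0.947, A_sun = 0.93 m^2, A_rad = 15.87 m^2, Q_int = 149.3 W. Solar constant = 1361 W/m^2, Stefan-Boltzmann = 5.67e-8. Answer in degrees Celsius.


Numerator = alpha*S*A_sun + Q_int = 0.29*1361*0.93 + 149.3 = 516.3617 W
Denominator = eps*sigma*A_rad = 0.947*5.67e-8*15.87 = 8.5213806e-07 W/K^4
T^4 = 6.0596014e+08 K^4
T = 156.8957 K = -116.2543 C

-116.2543 degrees Celsius


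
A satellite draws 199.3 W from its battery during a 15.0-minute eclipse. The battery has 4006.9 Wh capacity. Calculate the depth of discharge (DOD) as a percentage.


E_used = P * t / 60 = 199.3 * 15.0 / 60 = 49.8250 Wh
DOD = E_used / E_total * 100 = 49.8250 / 4006.9 * 100
DOD = 1.2435 %

1.2435 %


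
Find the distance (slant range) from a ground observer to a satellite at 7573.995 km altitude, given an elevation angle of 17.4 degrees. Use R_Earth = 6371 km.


h = 7573.995 km, el = 17.4 deg
d = -R_E*sin(el) + sqrt((R_E*sin(el))^2 + 2*R_E*h + h^2)
d = -6371.0000*sin(0.3036873) + sqrt((6371.0000*0.2990408)^2 + 2*6371.0000*7573.995 + 7573.995^2)
d = 10644.8306 km

10644.8306 km


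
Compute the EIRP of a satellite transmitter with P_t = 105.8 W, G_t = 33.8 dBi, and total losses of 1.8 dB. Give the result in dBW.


Pt = 105.8 W = 20.2449 dBW
EIRP = Pt_dBW + Gt - losses = 20.2449 + 33.8 - 1.8 = 52.2449 dBW

52.2449 dBW


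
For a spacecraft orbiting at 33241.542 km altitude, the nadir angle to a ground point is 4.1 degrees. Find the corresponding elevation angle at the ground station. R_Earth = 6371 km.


r = R_E + alt = 39612.5420 km
Law of sines in the satellite / Earth-center / ground-point triangle:
  sin(nadir)/R_E = sin(90 + el)/r  =>  cos(el) = (r/R_E)*sin(nadir)
cos(el) = (39612.5420 / 6371.0000) * sin(4.1 deg) = 0.4445449
el = arccos(0.4445449) = 63.6058 deg
(Earth-central angle = 90 - nadir - el = 22.2942 deg)

63.6058 degrees


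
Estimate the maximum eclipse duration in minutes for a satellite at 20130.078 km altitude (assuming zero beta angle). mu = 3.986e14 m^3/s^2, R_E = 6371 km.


r = 26501.0780 km
T = 715.5752 min
Eclipse fraction = arcsin(R_E/r)/pi = arcsin(6371.0000/26501.0780)/pi
= arcsin(0.2404053)/pi = 0.07728035
Eclipse duration = 0.07728035 * 715.5752 = 55.2999 min

55.2999 minutes


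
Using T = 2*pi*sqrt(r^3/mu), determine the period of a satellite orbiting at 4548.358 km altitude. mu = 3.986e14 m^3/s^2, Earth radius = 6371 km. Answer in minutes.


r = 10919.3580 km = 1.0919358e+07 m
T = 2*pi*sqrt(r^3/mu) = 2*pi*sqrt(1.301941e+21 / 3.986e14)
T = 11355.5161 s = 189.2586 min

189.2586 minutes


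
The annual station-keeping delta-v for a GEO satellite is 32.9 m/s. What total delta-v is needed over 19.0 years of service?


dV = rate * years = 32.9 * 19.0
dV = 625.1000 m/s

625.1000 m/s


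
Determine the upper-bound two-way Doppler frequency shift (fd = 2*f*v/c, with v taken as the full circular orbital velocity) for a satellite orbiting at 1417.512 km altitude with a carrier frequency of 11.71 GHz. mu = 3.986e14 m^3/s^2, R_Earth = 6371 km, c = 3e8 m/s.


r = 7.788512e+06 m
v = sqrt(mu/r) = 7153.8759 m/s (worst-case radial velocity)
f = 11.71 GHz = 1.171e+10 Hz
fd = 2*f*v/c = 2*1.171e+10*7153.8759/3.0e+08
fd = 558479.2432 Hz

558479.2432 Hz


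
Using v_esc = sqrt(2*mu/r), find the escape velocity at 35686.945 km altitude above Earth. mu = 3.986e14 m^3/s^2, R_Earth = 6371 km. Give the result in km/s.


r = 6371.0 + 35686.945 = 42057.9450 km = 4.2057945e+07 m
v_esc = sqrt(2*mu/r) = sqrt(2*3.986e14 / 4.2057945e+07)
v_esc = 4353.7112 m/s = 4.3537 km/s

4.3537 km/s


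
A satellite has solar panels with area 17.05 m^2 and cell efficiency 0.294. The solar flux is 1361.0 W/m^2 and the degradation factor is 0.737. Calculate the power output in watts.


P = area * eta * S * degradation
P = 17.05 * 0.294 * 1361.0 * 0.737
P = 5028.0238 W

5028.0238 W


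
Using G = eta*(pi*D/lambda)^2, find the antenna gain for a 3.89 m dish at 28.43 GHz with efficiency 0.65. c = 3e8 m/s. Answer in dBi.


lambda = c/f = 3e8 / 2.843e+10 = 0.01055223 m
G = eta*(pi*D/lambda)^2 = 0.65*(pi*3.89/0.01055223)^2
G = 871813.3492 (linear)
G = 10*log10(871813.3492) = 59.4042 dBi

59.4042 dBi


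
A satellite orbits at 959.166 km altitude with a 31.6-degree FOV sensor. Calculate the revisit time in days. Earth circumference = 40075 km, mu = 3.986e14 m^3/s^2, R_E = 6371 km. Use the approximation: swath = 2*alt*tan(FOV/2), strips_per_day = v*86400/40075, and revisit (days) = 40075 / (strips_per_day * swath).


swath = 2*959.166*tan(0.275762) = 542.8332 km
v = sqrt(mu/r) = 7374.1462 m/s = 7.3741 km/s
strips/day = v*86400/40075 = 7.3741*86400/40075 = 15.8983
coverage/day = strips * swath = 15.8983 * 542.8332 = 8630.1509 km
revisit = 40075 / 8630.1509 = 4.6436 days

4.6436 days


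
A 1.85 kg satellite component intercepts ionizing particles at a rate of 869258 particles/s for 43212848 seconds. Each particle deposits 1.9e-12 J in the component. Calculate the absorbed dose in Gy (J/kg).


Total energy deposited = rate * time * E_per
  = 869258 * 43212848 * 1.9e-12 = 71.3699 J
Dose = E_total / mass = 71.3699 / 1.85
Dose = 38.5783 Gy

38.5783 Gy


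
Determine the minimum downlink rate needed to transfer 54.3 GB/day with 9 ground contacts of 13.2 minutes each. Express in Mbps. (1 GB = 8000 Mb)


total contact time = 9 * 13.2 * 60 = 7128.0000 s
data = 54.3 GB = 434400.0000 Mb
rate = 434400.0000 / 7128.0000 = 60.9428 Mbps

60.9428 Mbps


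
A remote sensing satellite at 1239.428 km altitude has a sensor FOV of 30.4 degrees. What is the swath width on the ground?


FOV = 30.4 deg = 0.5305801 rad
swath = 2 * alt * tan(FOV/2) = 2 * 1239.428 * tan(0.26529)
swath = 2 * 1239.428 * 0.271694
swath = 673.4903 km

673.4903 km


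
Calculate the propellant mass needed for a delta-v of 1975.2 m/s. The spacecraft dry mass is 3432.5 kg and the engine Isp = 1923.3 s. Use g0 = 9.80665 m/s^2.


ve = Isp * g0 = 1923.3 * 9.80665 = 18861.129945 m/s
mass ratio = exp(dv/ve) = exp(1975.2/18861.129945) = 1.11040333
m_prop = m_dry * (mr - 1) = 3432.5 * (1.11040333 - 1)
m_prop = 378.9594 kg

378.9594 kg


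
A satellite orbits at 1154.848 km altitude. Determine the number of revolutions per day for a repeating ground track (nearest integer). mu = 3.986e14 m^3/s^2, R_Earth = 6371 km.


r = 7.525848e+06 m
T = 2*pi*sqrt(r^3/mu) = 6497.4715 s = 108.2912 min
revs/day = 1440 / 108.2912 = 13.2975
Rounded: 13 revolutions per day

13 revolutions per day


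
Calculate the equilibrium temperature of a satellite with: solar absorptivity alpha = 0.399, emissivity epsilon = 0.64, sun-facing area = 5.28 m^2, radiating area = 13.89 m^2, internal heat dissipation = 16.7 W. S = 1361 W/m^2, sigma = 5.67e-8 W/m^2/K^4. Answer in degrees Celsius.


Numerator = alpha*S*A_sun + Q_int = 0.399*1361*5.28 + 16.7 = 2883.9459 W
Denominator = eps*sigma*A_rad = 0.64*5.67e-8*13.89 = 5.0404032e-07 W/K^4
T^4 = 5.7216572e+09 K^4
T = 275.0302 K = 1.8802 C

1.8802 degrees Celsius


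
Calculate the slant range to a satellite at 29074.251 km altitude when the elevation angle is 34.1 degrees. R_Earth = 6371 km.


h = 29074.251 km, el = 34.1 deg
d = -R_E*sin(el) + sqrt((R_E*sin(el))^2 + 2*R_E*h + h^2)
d = -6371.0000*sin(0.5951573) + sqrt((6371.0000*0.560639)^2 + 2*6371.0000*29074.251 + 29074.251^2)
d = 31478.6205 km

31478.6205 km


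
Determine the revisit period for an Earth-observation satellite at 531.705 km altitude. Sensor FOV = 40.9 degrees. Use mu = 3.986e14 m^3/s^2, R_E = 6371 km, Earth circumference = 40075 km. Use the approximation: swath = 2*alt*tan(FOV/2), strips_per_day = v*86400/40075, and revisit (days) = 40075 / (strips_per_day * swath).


swath = 2*531.705*tan(0.3569198) = 396.5353 km
v = sqrt(mu/r) = 7599.0445 m/s = 7.5990 km/s
strips/day = v*86400/40075 = 7.5990*86400/40075 = 16.3832
coverage/day = strips * swath = 16.3832 * 396.5353 = 6496.5246 km
revisit = 40075 / 6496.5246 = 6.1687 days

6.1687 days


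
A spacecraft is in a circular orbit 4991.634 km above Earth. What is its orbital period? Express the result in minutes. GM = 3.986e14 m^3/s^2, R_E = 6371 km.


r = 11362.6340 km = 1.1362634e+07 m
T = 2*pi*sqrt(r^3/mu) = 2*pi*sqrt(1.4670234e+21 / 3.986e14)
T = 12053.9601 s = 200.8993 min

200.8993 minutes


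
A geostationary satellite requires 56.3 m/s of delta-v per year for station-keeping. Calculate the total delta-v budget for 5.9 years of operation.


dV = rate * years = 56.3 * 5.9
dV = 332.1700 m/s

332.1700 m/s


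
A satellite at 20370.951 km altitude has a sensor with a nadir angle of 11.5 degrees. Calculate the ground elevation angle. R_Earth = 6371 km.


r = R_E + alt = 26741.9510 km
Law of sines in the satellite / Earth-center / ground-point triangle:
  sin(nadir)/R_E = sin(90 + el)/r  =>  cos(el) = (r/R_E)*sin(nadir)
cos(el) = (26741.9510 / 6371.0000) * sin(11.5 deg) = 0.8368368
el = arccos(0.8368368) = 33.1924 deg
(Earth-central angle = 90 - nadir - el = 45.3076 deg)

33.1924 degrees


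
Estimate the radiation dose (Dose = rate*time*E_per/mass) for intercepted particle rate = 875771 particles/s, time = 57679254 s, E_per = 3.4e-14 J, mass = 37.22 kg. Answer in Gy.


Total energy deposited = rate * time * E_per
  = 875771 * 57679254 * 3.4e-14 = 1.7175 J
Dose = E_total / mass = 1.7175 / 37.22
Dose = 0.04614373 Gy

0.0461 Gy


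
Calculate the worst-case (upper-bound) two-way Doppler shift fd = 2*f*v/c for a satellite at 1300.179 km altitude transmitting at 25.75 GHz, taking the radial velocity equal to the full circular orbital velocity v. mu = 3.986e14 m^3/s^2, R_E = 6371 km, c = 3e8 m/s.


r = 7.671179e+06 m
v = sqrt(mu/r) = 7208.3786 m/s (worst-case radial velocity)
f = 25.75 GHz = 2.575e+10 Hz
fd = 2*f*v/c = 2*2.575e+10*7208.3786/3.0e+08
fd = 1.2374383e+06 Hz

1.2374e+06 Hz


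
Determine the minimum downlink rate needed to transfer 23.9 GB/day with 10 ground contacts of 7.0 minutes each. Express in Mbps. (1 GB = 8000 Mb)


total contact time = 10 * 7.0 * 60 = 4200.0000 s
data = 23.9 GB = 191200.0000 Mb
rate = 191200.0000 / 4200.0000 = 45.5238 Mbps

45.5238 Mbps


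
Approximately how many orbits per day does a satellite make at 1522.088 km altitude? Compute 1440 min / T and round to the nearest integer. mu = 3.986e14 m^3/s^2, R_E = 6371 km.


r = 7.893088e+06 m
T = 2*pi*sqrt(r^3/mu) = 6978.8142 s = 116.3136 min
revs/day = 1440 / 116.3136 = 12.3803
Rounded: 12 revolutions per day

12 revolutions per day


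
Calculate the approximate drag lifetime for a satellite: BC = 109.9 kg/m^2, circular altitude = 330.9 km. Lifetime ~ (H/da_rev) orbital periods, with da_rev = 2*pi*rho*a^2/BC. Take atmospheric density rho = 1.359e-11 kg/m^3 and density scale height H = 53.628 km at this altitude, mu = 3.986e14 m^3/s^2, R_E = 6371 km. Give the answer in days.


a = R_E + alt = 6701.9000 km = 6.7019e+06 m
da_rev = 2*pi*rho*a^2/BC = 2*pi*1.359e-11*(6.7019e+06)^2/109.9 = 34.897757 m per revolution
N = H/da_rev = 53628.0000 m / 34.897757 m = 1536.7177 revolutions
P = 2*pi*sqrt(a^3/mu) = 5460.1948 s
lifetime = N*P = 1536.7177 * 5460.1948 = 8.3907777e+06 s = 97.1155 days

97.1155 days


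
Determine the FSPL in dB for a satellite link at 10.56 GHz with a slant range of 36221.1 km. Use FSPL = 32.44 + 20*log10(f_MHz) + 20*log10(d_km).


f = 10.56 GHz = 10560.0000 MHz
d = 36221.1 km
FSPL = 32.44 + 20*log10(10560.0000) + 20*log10(36221.1)
FSPL = 32.44 + 80.4733 + 91.1792
FSPL = 204.0925 dB

204.0925 dB


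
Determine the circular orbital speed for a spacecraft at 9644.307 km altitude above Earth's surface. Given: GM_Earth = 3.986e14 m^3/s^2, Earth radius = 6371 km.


r = R_E + alt = 6371.0 + 9644.307 = 16015.3070 km = 1.6015307e+07 m
v = sqrt(mu/r) = sqrt(3.986e14 / 1.6015307e+07) = 4988.8565 m/s = 4.9889 km/s

4.9889 km/s


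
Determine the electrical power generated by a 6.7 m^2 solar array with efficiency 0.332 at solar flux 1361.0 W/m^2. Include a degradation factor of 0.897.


P = area * eta * S * degradation
P = 6.7 * 0.332 * 1361.0 * 0.897
P = 2715.5853 W

2715.5853 W


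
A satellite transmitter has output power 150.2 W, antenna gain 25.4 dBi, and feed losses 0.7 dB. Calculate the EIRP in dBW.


Pt = 150.2 W = 21.7667 dBW
EIRP = Pt_dBW + Gt - losses = 21.7667 + 25.4 - 0.7 = 46.4667 dBW

46.4667 dBW


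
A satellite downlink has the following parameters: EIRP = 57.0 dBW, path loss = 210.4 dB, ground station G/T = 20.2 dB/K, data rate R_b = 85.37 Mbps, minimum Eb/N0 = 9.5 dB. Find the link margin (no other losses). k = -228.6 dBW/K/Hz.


C/N0 = EIRP - FSPL + G/T - k = 57.0 - 210.4 + 20.2 - (-228.6)
C/N0 = 95.4000 dB-Hz
R_b = 85.37 Mbps = 8.537e+07 bps -> 10*log10(R_b) = 79.3131 dB-Hz
Eb/N0 = C/N0 - 10*log10(R_b) = 95.4000 - 79.3131 = 16.0869 dB
Margin = Eb/N0 - Eb/N0_req = 16.0869 - 9.5 = 6.5869 dB (link closes)

6.5869 dB


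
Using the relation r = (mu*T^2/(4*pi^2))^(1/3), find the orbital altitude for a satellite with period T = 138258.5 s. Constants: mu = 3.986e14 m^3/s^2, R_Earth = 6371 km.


T = 138258.5 s
r = (mu*T^2/(4*pi^2))^(1/3) = (3.986e14 * 138258.5^2 / (4*pi^2))^(1/3)
r = 5.779014e+07 m = 57790.1400 km
alt = r - R_E = 57790.1400 - 6371 = 51419.1400 km

51419.1400 km


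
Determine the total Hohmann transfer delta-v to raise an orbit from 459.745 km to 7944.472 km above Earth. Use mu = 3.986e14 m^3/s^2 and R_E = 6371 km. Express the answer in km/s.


r1 = 6830.7450 km = 6.830745e+06 m
r2 = 14315.4720 km = 1.4315472e+07 m
dv1 = sqrt(mu/r1)*(sqrt(2*r2/(r1+r2)) - 1) = 1249.6895 m/s
dv2 = sqrt(mu/r2)*(1 - sqrt(2*r1/(r1+r2))) = 1035.4462 m/s
total dv = |dv1| + |dv2| = 1249.6895 + 1035.4462 = 2285.1357 m/s = 2.2851 km/s

2.2851 km/s


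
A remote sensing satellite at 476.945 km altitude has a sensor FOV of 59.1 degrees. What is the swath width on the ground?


FOV = 59.1 deg = 1.0315 rad
swath = 2 * alt * tan(FOV/2) = 2 * 476.945 * tan(0.5157448)
swath = 2 * 476.945 * 0.5669254
swath = 540.7844 km

540.7844 km


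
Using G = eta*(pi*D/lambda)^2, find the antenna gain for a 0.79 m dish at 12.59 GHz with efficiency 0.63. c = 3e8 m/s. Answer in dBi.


lambda = c/f = 3e8 / 1.259e+10 = 0.02382844 m
G = eta*(pi*D/lambda)^2 = 0.63*(pi*0.79/0.02382844)^2
G = 6834.4478 (linear)
G = 10*log10(6834.4478) = 38.3470 dBi

38.3470 dBi


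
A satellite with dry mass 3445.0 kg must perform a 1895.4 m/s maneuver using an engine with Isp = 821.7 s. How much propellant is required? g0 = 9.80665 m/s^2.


ve = Isp * g0 = 821.7 * 9.80665 = 8058.124305 m/s
mass ratio = exp(dv/ve) = exp(1895.4/8058.124305) = 1.26518206
m_prop = m_dry * (mr - 1) = 3445.0 * (1.26518206 - 1)
m_prop = 913.5522 kg

913.5522 kg


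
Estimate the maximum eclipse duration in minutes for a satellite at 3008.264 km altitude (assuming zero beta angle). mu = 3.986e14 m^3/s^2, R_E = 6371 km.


r = 9379.2640 km
T = 150.6653 min
Eclipse fraction = arcsin(R_E/r)/pi = arcsin(6371.0000/9379.2640)/pi
= arcsin(0.6792644)/pi = 0.237701
Eclipse duration = 0.237701 * 150.6653 = 35.8133 min

35.8133 minutes


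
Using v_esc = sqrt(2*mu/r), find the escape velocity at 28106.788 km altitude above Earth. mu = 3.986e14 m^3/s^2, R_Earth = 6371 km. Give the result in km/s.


r = 6371.0 + 28106.788 = 34477.7880 km = 3.4477788e+07 m
v_esc = sqrt(2*mu/r) = sqrt(2*3.986e14 / 3.4477788e+07)
v_esc = 4808.5479 m/s = 4.8085 km/s

4.8085 km/s


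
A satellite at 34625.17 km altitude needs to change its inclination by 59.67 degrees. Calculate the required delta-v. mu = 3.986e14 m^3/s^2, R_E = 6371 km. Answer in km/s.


r = 40996.1700 km = 4.099617e+07 m
V = sqrt(mu/r) = 3118.1500 m/s
di = 59.67 deg = 1.0414 rad
dV = 2*V*sin(di/2) = 2*3118.1500*sin(0.520719)
dV = 3102.5839 m/s = 3.1026 km/s

3.1026 km/s


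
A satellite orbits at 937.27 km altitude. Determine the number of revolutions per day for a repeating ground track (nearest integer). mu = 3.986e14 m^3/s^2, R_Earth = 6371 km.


r = 7.30827e+06 m
T = 2*pi*sqrt(r^3/mu) = 6217.7477 s = 103.6291 min
revs/day = 1440 / 103.6291 = 13.8957
Rounded: 14 revolutions per day

14 revolutions per day


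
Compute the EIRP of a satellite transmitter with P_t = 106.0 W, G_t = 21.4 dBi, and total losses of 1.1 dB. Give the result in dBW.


Pt = 106.0 W = 20.2531 dBW
EIRP = Pt_dBW + Gt - losses = 20.2531 + 21.4 - 1.1 = 40.5531 dBW

40.5531 dBW


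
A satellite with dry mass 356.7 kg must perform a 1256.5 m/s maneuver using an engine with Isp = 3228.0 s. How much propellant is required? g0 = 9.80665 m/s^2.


ve = Isp * g0 = 3228.0 * 9.80665 = 31655.866200 m/s
mass ratio = exp(dv/ve) = exp(1256.5/31655.866200) = 1.04049076
m_prop = m_dry * (mr - 1) = 356.7 * (1.04049076 - 1)
m_prop = 14.4431 kg

14.4431 kg


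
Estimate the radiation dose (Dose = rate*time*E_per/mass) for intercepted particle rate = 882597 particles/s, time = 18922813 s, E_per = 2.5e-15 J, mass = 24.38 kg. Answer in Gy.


Total energy deposited = rate * time * E_per
  = 882597 * 18922813 * 2.5e-15 = 0.04175304 J
Dose = E_total / mass = 0.04175304 / 24.38
Dose = 0.001712594 Gy

0.0017 Gy


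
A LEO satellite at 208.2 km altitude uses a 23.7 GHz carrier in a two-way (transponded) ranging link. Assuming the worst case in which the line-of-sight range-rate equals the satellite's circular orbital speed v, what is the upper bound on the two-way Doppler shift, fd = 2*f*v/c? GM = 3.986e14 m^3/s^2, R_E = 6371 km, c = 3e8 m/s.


r = 6.5792e+06 m
v = sqrt(mu/r) = 7783.6286 m/s (worst-case radial velocity)
f = 23.7 GHz = 2.37e+10 Hz
fd = 2*f*v/c = 2*2.37e+10*7783.6286/3.0e+08
fd = 1.2298133e+06 Hz

1.2298e+06 Hz


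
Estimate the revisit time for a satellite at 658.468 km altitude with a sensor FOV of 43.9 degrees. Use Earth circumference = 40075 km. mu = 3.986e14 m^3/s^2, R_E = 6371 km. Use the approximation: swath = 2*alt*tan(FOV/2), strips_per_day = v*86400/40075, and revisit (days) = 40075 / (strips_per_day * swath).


swath = 2*658.468*tan(0.3830998) = 530.7403 km
v = sqrt(mu/r) = 7530.2157 m/s = 7.5302 km/s
strips/day = v*86400/40075 = 7.5302*86400/40075 = 16.2348
coverage/day = strips * swath = 16.2348 * 530.7403 = 8616.4764 km
revisit = 40075 / 8616.4764 = 4.6510 days

4.6510 days


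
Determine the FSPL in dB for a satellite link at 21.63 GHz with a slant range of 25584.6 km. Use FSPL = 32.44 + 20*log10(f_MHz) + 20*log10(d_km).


f = 21.63 GHz = 21630.0000 MHz
d = 25584.6 km
FSPL = 32.44 + 20*log10(21630.0000) + 20*log10(25584.6)
FSPL = 32.44 + 86.7011 + 88.1596
FSPL = 207.3007 dB

207.3007 dB


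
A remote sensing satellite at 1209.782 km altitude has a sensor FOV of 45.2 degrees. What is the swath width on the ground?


FOV = 45.2 deg = 0.7888888 rad
swath = 2 * alt * tan(FOV/2) = 2 * 1209.782 * tan(0.3944444)
swath = 2 * 1209.782 * 0.4162598
swath = 1007.1673 km

1007.1673 km


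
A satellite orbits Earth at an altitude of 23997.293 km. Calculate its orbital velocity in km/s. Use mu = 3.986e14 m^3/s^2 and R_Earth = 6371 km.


r = R_E + alt = 6371.0 + 23997.293 = 30368.2930 km = 3.0368293e+07 m
v = sqrt(mu/r) = sqrt(3.986e14 / 3.0368293e+07) = 3622.9176 m/s = 3.6229 km/s

3.6229 km/s


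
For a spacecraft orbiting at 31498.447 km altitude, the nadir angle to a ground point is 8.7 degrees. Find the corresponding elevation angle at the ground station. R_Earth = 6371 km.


r = R_E + alt = 37869.4470 km
Law of sines in the satellite / Earth-center / ground-point triangle:
  sin(nadir)/R_E = sin(90 + el)/r  =>  cos(el) = (r/R_E)*sin(nadir)
cos(el) = (37869.4470 / 6371.0000) * sin(8.7 deg) = 0.8990996
el = arccos(0.8990996) = 25.9600 deg
(Earth-central angle = 90 - nadir - el = 55.3400 deg)

25.9600 degrees


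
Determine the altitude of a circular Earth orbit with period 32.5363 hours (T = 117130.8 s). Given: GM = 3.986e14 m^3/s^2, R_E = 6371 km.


T = 117130.8 s
r = (mu*T^2/(4*pi^2))^(1/3) = (3.986e14 * 117130.8^2 / (4*pi^2))^(1/3)
r = 5.1741608e+07 m = 51741.6085 km
alt = r - R_E = 51741.6085 - 6371 = 45370.6085 km

45370.6085 km


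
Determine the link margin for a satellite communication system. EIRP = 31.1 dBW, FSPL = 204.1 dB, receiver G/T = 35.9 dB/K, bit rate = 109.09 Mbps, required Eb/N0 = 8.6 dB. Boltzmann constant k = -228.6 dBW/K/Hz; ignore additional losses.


C/N0 = EIRP - FSPL + G/T - k = 31.1 - 204.1 + 35.9 - (-228.6)
C/N0 = 91.5000 dB-Hz
R_b = 109.09 Mbps = 1.0909e+08 bps -> 10*log10(R_b) = 80.3778 dB-Hz
Eb/N0 = C/N0 - 10*log10(R_b) = 91.5000 - 80.3778 = 11.1222 dB
Margin = Eb/N0 - Eb/N0_req = 11.1222 - 8.6 = 2.5222 dB (link closes)

2.5222 dB


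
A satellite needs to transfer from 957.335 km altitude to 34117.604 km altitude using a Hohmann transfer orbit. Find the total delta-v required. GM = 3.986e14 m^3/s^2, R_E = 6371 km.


r1 = 7328.3350 km = 7.328335e+06 m
r2 = 40488.6040 km = 4.0488604e+07 m
dv1 = sqrt(mu/r1)*(sqrt(2*r2/(r1+r2)) - 1) = 2222.3969 m/s
dv2 = sqrt(mu/r2)*(1 - sqrt(2*r1/(r1+r2))) = 1400.5170 m/s
total dv = |dv1| + |dv2| = 2222.3969 + 1400.5170 = 3622.9139 m/s = 3.6229 km/s

3.6229 km/s


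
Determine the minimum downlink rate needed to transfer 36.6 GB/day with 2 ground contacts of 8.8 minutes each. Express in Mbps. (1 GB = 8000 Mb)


total contact time = 2 * 8.8 * 60 = 1056.0000 s
data = 36.6 GB = 292800.0000 Mb
rate = 292800.0000 / 1056.0000 = 277.2727 Mbps

277.2727 Mbps


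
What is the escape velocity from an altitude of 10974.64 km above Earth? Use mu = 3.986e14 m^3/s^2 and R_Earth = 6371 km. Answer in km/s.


r = 6371.0 + 10974.64 = 17345.6400 km = 1.734564e+07 m
v_esc = sqrt(2*mu/r) = sqrt(2*3.986e14 / 1.734564e+07)
v_esc = 6779.3566 m/s = 6.7794 km/s

6.7794 km/s


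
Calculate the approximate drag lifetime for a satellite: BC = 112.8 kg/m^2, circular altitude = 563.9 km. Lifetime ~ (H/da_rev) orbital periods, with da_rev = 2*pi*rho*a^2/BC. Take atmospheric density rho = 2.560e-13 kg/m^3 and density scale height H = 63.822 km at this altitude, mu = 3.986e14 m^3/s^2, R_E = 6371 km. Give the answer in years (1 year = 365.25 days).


a = R_E + alt = 6934.9000 km = 6.9349e+06 m
da_rev = 2*pi*rho*a^2/BC = 2*pi*2.560e-13*(6.9349e+06)^2/112.8 = 0.685789987 m per revolution
N = H/da_rev = 63822.0000 m / 0.685789987 m = 93063.4760 revolutions
P = 2*pi*sqrt(a^3/mu) = 5747.4014 s
lifetime = N*P = 93063.4760 * 5747.4014 = 5.3487315e+08 s = 6190.6614 days
years = 6190.6614 / 365.25 = 16.9491 years

16.9491 years


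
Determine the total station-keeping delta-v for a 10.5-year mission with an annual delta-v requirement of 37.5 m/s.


dV = rate * years = 37.5 * 10.5
dV = 393.7500 m/s

393.7500 m/s


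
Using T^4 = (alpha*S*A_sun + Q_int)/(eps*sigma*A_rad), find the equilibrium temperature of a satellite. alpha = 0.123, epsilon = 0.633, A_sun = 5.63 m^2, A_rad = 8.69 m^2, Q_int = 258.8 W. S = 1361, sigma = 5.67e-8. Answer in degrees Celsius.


Numerator = alpha*S*A_sun + Q_int = 0.123*1361*5.63 + 258.8 = 1201.2789 W
Denominator = eps*sigma*A_rad = 0.633*5.67e-8*8.69 = 3.1189366e-07 W/K^4
T^4 = 3.8515656e+09 K^4
T = 249.1204 K = -24.0296 C

-24.0296 degrees Celsius


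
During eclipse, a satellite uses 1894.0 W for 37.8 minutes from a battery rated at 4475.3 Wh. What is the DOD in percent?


E_used = P * t / 60 = 1894.0 * 37.8 / 60 = 1193.2200 Wh
DOD = E_used / E_total * 100 = 1193.2200 / 4475.3 * 100
DOD = 26.6623 %

26.6623 %


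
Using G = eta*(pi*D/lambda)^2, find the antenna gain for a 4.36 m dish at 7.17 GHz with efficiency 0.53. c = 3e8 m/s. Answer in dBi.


lambda = c/f = 3e8 / 7.17e+09 = 0.041841 m
G = eta*(pi*D/lambda)^2 = 0.53*(pi*4.36/0.041841)^2
G = 56799.4847 (linear)
G = 10*log10(56799.4847) = 47.5434 dBi

47.5434 dBi


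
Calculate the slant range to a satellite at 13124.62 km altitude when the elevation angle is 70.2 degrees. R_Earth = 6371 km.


h = 13124.62 km, el = 70.2 deg
d = -R_E*sin(el) + sqrt((R_E*sin(el))^2 + 2*R_E*h + h^2)
d = -6371.0000*sin(1.2252) + sqrt((6371.0000*0.9408808)^2 + 2*6371.0000*13124.62 + 13124.62^2)
d = 13381.4533 km

13381.4533 km


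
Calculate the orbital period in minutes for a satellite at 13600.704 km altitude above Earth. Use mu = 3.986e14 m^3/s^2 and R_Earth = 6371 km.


r = 19971.7040 km = 1.9971704e+07 m
T = 2*pi*sqrt(r^3/mu) = 2*pi*sqrt(7.9660928e+21 / 3.986e14)
T = 28088.8463 s = 468.1474 min

468.1474 minutes


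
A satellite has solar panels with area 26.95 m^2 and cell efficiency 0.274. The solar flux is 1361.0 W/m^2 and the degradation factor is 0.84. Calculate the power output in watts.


P = area * eta * S * degradation
P = 26.95 * 0.274 * 1361.0 * 0.84
P = 8442.0271 W

8442.0271 W


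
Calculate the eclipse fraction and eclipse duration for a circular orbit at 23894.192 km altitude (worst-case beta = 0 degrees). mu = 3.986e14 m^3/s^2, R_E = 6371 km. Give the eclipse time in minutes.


r = 30265.1920 km
T = 873.3234 min
Eclipse fraction = arcsin(R_E/r)/pi = arcsin(6371.0000/30265.1920)/pi
= arcsin(0.2105059)/pi = 0.0675111
Eclipse duration = 0.0675111 * 873.3234 = 58.9590 min

58.9590 minutes


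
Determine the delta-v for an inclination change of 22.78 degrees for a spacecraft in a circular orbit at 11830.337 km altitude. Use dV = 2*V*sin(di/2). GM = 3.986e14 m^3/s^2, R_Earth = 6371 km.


r = 18201.3370 km = 1.8201337e+07 m
V = sqrt(mu/r) = 4679.6891 m/s
di = 22.78 deg = 0.397586 rad
dV = 2*V*sin(di/2) = 2*4679.6891*sin(0.198793)
dV = 1848.3485 m/s = 1.8483 km/s

1.8483 km/s


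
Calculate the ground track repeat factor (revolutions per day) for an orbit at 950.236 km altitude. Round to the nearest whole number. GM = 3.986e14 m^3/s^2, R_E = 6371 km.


r = 7.321236e+06 m
T = 2*pi*sqrt(r^3/mu) = 6234.3019 s = 103.9050 min
revs/day = 1440 / 103.9050 = 13.8588
Rounded: 14 revolutions per day

14 revolutions per day


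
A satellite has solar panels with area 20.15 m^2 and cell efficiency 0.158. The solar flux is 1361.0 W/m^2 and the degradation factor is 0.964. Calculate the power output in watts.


P = area * eta * S * degradation
P = 20.15 * 0.158 * 1361.0 * 0.964
P = 4177.0271 W

4177.0271 W


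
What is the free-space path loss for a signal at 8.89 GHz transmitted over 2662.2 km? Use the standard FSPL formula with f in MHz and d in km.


f = 8.89 GHz = 8890.0000 MHz
d = 2662.2 km
FSPL = 32.44 + 20*log10(8890.0000) + 20*log10(2662.2)
FSPL = 32.44 + 78.9780 + 68.5048
FSPL = 179.9228 dB

179.9228 dB


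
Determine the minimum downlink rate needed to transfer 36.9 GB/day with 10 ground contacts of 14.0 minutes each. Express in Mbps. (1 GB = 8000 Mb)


total contact time = 10 * 14.0 * 60 = 8400.0000 s
data = 36.9 GB = 295200.0000 Mb
rate = 295200.0000 / 8400.0000 = 35.1429 Mbps

35.1429 Mbps


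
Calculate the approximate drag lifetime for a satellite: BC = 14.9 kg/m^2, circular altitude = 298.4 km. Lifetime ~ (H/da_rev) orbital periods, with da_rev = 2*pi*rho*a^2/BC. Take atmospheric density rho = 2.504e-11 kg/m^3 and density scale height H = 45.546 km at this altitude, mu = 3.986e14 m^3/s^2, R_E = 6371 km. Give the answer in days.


a = R_E + alt = 6669.4000 km = 6.6694e+06 m
da_rev = 2*pi*rho*a^2/BC = 2*pi*2.504e-11*(6.6694e+06)^2/14.9 = 469.679338 m per revolution
N = H/da_rev = 45546.0000 m / 469.679338 m = 96.9725 revolutions
P = 2*pi*sqrt(a^3/mu) = 5420.5252 s
lifetime = N*P = 96.9725 * 5420.5252 = 525642.1172 s = 6.0838 days

6.0838 days


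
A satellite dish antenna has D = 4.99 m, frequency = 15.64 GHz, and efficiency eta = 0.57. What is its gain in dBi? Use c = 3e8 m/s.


lambda = c/f = 3e8 / 1.564e+10 = 0.01918159 m
G = eta*(pi*D/lambda)^2 = 0.57*(pi*4.99/0.01918159)^2
G = 380720.8666 (linear)
G = 10*log10(380720.8666) = 55.8061 dBi

55.8061 dBi


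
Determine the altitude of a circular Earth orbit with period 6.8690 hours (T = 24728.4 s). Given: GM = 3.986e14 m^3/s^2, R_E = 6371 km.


T = 24728.4 s
r = (mu*T^2/(4*pi^2))^(1/3) = (3.986e14 * 24728.4^2 / (4*pi^2))^(1/3)
r = 1.8345232e+07 m = 18345.2315 km
alt = r - R_E = 18345.2315 - 6371 = 11974.2315 km

11974.2315 km


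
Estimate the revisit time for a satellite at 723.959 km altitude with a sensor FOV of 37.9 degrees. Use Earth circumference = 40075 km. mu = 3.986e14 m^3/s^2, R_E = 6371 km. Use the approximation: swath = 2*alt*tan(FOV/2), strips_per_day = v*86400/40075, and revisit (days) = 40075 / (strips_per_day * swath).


swath = 2*723.959*tan(0.3307399) = 497.1452 km
v = sqrt(mu/r) = 7495.3808 m/s = 7.4954 km/s
strips/day = v*86400/40075 = 7.4954*86400/40075 = 16.1597
coverage/day = strips * swath = 16.1597 * 497.1452 = 8033.7290 km
revisit = 40075 / 8033.7290 = 4.9883 days

4.9883 days


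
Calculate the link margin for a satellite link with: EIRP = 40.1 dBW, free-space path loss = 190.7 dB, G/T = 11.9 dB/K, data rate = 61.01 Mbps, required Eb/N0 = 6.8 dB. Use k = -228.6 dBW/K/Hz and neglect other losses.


C/N0 = EIRP - FSPL + G/T - k = 40.1 - 190.7 + 11.9 - (-228.6)
C/N0 = 89.9000 dB-Hz
R_b = 61.01 Mbps = 6.101e+07 bps -> 10*log10(R_b) = 77.8540 dB-Hz
Eb/N0 = C/N0 - 10*log10(R_b) = 89.9000 - 77.8540 = 12.0460 dB
Margin = Eb/N0 - Eb/N0_req = 12.0460 - 6.8 = 5.2460 dB (link closes)

5.2460 dB


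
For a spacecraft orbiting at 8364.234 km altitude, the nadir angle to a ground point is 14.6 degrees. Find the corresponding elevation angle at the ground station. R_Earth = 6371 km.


r = R_E + alt = 14735.2340 km
Law of sines in the satellite / Earth-center / ground-point triangle:
  sin(nadir)/R_E = sin(90 + el)/r  =>  cos(el) = (r/R_E)*sin(nadir)
cos(el) = (14735.2340 / 6371.0000) * sin(14.6 deg) = 0.5830013
el = arccos(0.5830013) = 54.3381 deg
(Earth-central angle = 90 - nadir - el = 21.0619 deg)

54.3381 degrees


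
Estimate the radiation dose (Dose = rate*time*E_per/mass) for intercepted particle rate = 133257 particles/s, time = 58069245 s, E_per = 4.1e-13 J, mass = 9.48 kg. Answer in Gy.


Total energy deposited = rate * time * E_per
  = 133257 * 58069245 * 4.1e-13 = 3.1726 J
Dose = E_total / mass = 3.1726 / 9.48
Dose = 0.3346661 Gy

0.3347 Gy


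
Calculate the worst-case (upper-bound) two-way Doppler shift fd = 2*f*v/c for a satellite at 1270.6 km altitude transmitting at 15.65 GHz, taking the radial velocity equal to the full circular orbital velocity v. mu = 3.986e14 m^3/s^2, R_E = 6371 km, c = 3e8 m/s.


r = 7.6416e+06 m
v = sqrt(mu/r) = 7222.3162 m/s (worst-case radial velocity)
f = 15.65 GHz = 1.565e+10 Hz
fd = 2*f*v/c = 2*1.565e+10*7222.3162/3.0e+08
fd = 753528.3208 Hz

753528.3208 Hz


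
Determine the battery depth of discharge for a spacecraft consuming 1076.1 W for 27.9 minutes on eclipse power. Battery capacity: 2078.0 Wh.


E_used = P * t / 60 = 1076.1 * 27.9 / 60 = 500.3865 Wh
DOD = E_used / E_total * 100 = 500.3865 / 2078.0 * 100
DOD = 24.0802 %

24.0802 %


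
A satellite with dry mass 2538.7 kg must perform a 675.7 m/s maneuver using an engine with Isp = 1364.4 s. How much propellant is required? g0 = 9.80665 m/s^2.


ve = Isp * g0 = 1364.4 * 9.80665 = 13380.193260 m/s
mass ratio = exp(dv/ve) = exp(675.7/13380.193260) = 1.05179688
m_prop = m_dry * (mr - 1) = 2538.7 * (1.05179688 - 1)
m_prop = 131.4967 kg

131.4967 kg


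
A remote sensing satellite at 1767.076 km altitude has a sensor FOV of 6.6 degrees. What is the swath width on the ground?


FOV = 6.6 deg = 0.1151917 rad
swath = 2 * alt * tan(FOV/2) = 2 * 1767.076 * tan(0.05759587)
swath = 2 * 1767.076 * 0.05765964
swath = 203.7779 km

203.7779 km


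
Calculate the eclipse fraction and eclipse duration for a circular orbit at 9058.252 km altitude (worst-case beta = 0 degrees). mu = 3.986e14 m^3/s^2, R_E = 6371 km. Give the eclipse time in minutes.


r = 15429.2520 km
T = 317.8903 min
Eclipse fraction = arcsin(R_E/r)/pi = arcsin(6371.0000/15429.2520)/pi
= arcsin(0.412917)/pi = 0.13549
Eclipse duration = 0.13549 * 317.8903 = 43.0710 min

43.0710 minutes


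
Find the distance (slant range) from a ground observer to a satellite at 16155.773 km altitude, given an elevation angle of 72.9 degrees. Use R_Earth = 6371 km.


h = 16155.773 km, el = 72.9 deg
d = -R_E*sin(el) + sqrt((R_E*sin(el))^2 + 2*R_E*h + h^2)
d = -6371.0000*sin(1.2723) + sqrt((6371.0000*0.955793)^2 + 2*6371.0000*16155.773 + 16155.773^2)
d = 16359.3873 km

16359.3873 km


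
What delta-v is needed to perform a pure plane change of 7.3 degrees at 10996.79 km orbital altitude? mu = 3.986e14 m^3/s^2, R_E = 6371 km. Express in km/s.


r = 17367.7900 km = 1.736779e+07 m
V = sqrt(mu/r) = 4790.6712 m/s
di = 7.3 deg = 0.127409 rad
dV = 2*V*sin(di/2) = 2*4790.6712*sin(0.06370452)
dV = 609.9620 m/s = 0.609962 km/s

0.6100 km/s


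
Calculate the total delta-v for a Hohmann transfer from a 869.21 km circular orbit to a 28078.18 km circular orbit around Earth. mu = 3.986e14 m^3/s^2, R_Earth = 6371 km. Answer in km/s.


r1 = 7240.2100 km = 7.24021e+06 m
r2 = 34449.1800 km = 3.444918e+07 m
dv1 = sqrt(mu/r1)*(sqrt(2*r2/(r1+r2)) - 1) = 2118.7874 m/s
dv2 = sqrt(mu/r2)*(1 - sqrt(2*r1/(r1+r2))) = 1396.8332 m/s
total dv = |dv1| + |dv2| = 2118.7874 + 1396.8332 = 3515.6206 m/s = 3.5156 km/s

3.5156 km/s


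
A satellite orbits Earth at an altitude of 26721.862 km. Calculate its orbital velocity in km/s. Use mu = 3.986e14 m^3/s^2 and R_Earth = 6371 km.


r = R_E + alt = 6371.0 + 26721.862 = 33092.8620 km = 3.3092862e+07 m
v = sqrt(mu/r) = sqrt(3.986e14 / 3.3092862e+07) = 3470.5754 m/s = 3.4706 km/s

3.4706 km/s


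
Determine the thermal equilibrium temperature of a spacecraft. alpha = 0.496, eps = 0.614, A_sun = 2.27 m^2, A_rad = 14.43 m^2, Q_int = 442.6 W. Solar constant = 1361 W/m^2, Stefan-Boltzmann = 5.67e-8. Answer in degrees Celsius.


Numerator = alpha*S*A_sun + Q_int = 0.496*1361*2.27 + 442.6 = 1974.9771 W
Denominator = eps*sigma*A_rad = 0.614*5.67e-8*14.43 = 5.0236313e-07 W/K^4
T^4 = 3.9313735e+09 K^4
T = 250.4010 K = -22.7490 C

-22.7490 degrees Celsius


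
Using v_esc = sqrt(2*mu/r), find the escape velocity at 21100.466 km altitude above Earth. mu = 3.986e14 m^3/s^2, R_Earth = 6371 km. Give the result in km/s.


r = 6371.0 + 21100.466 = 27471.4660 km = 2.7471466e+07 m
v_esc = sqrt(2*mu/r) = sqrt(2*3.986e14 / 2.7471466e+07)
v_esc = 5386.9473 m/s = 5.3869 km/s

5.3869 km/s


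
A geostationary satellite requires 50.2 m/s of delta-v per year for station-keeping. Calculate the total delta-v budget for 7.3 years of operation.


dV = rate * years = 50.2 * 7.3
dV = 366.4600 m/s

366.4600 m/s


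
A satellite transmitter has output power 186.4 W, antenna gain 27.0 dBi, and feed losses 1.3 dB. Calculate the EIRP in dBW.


Pt = 186.4 W = 22.7045 dBW
EIRP = Pt_dBW + Gt - losses = 22.7045 + 27.0 - 1.3 = 48.4045 dBW

48.4045 dBW


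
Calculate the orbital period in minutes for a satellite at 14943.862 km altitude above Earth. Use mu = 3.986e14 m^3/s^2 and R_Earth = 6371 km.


r = 21314.8620 km = 2.1314862e+07 m
T = 2*pi*sqrt(r^3/mu) = 2*pi*sqrt(9.6838393e+21 / 3.986e14)
T = 30969.5581 s = 516.1593 min

516.1593 minutes


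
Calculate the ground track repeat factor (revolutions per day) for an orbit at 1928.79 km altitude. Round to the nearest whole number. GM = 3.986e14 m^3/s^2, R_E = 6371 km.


r = 8.29979e+06 m
T = 2*pi*sqrt(r^3/mu) = 7525.0931 s = 125.4182 min
revs/day = 1440 / 125.4182 = 11.4816
Rounded: 11 revolutions per day

11 revolutions per day


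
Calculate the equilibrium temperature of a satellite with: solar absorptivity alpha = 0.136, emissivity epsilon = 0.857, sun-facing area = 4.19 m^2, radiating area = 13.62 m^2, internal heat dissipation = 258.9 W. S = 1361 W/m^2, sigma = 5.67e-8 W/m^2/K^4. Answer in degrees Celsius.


Numerator = alpha*S*A_sun + Q_int = 0.136*1361*4.19 + 258.9 = 1034.4522 W
Denominator = eps*sigma*A_rad = 0.857*5.67e-8*13.62 = 6.6182168e-07 W/K^4
T^4 = 1.5630377e+09 K^4
T = 198.8348 K = -74.3152 C

-74.3152 degrees Celsius


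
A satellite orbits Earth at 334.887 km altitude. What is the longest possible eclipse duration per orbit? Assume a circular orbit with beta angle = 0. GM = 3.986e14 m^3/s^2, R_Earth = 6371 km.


r = 6705.8870 km
T = 91.0845 min
Eclipse fraction = arcsin(R_E/r)/pi = arcsin(6371.0000/6705.8870)/pi
= arcsin(0.9500607)/pi = 0.3989793
Eclipse duration = 0.3989793 * 91.0845 = 36.3408 min

36.3408 minutes


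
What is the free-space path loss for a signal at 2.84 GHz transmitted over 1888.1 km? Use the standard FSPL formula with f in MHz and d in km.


f = 2.84 GHz = 2840.0000 MHz
d = 1888.1 km
FSPL = 32.44 + 20*log10(2840.0000) + 20*log10(1888.1)
FSPL = 32.44 + 69.0664 + 65.5205
FSPL = 167.0269 dB

167.0269 dB


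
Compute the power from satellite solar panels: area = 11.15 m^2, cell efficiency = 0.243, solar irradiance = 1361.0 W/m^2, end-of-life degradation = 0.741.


P = area * eta * S * degradation
P = 11.15 * 0.243 * 1361.0 * 0.741
P = 2732.4830 W

2732.4830 W


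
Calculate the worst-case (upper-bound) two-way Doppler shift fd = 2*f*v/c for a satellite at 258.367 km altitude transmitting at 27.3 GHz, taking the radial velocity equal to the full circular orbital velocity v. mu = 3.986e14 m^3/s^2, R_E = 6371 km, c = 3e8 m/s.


r = 6.629367e+06 m
v = sqrt(mu/r) = 7754.1218 m/s (worst-case radial velocity)
f = 27.3 GHz = 2.73e+10 Hz
fd = 2*f*v/c = 2*2.73e+10*7754.1218/3.0e+08
fd = 1.4112502e+06 Hz

1.4113e+06 Hz


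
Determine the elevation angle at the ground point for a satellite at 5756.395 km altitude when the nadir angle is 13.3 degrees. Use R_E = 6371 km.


r = R_E + alt = 12127.3950 km
Law of sines in the satellite / Earth-center / ground-point triangle:
  sin(nadir)/R_E = sin(90 + el)/r  =>  cos(el) = (r/R_E)*sin(nadir)
cos(el) = (12127.3950 / 6371.0000) * sin(13.3 deg) = 0.4379068
el = arccos(0.4379068) = 64.0296 deg
(Earth-central angle = 90 - nadir - el = 12.6704 deg)

64.0296 degrees


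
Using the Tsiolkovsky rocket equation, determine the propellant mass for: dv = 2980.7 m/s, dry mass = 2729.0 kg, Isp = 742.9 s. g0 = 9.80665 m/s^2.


ve = Isp * g0 = 742.9 * 9.80665 = 7285.360285 m/s
mass ratio = exp(dv/ve) = exp(2980.7/7285.360285) = 1.50551580
m_prop = m_dry * (mr - 1) = 2729.0 * (1.50551580 - 1)
m_prop = 1379.5526 kg

1379.5526 kg


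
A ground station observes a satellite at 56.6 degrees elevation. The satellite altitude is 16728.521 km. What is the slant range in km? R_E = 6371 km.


h = 16728.521 km, el = 56.6 deg
d = -R_E*sin(el) + sqrt((R_E*sin(el))^2 + 2*R_E*h + h^2)
d = -6371.0000*sin(0.9878564) + sqrt((6371.0000*0.8348479)^2 + 2*6371.0000*16728.521 + 16728.521^2)
d = 17512.9172 km

17512.9172 km


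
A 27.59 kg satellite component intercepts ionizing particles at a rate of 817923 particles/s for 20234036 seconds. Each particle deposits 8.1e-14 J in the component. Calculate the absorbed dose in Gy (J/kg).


Total energy deposited = rate * time * E_per
  = 817923 * 20234036 * 8.1e-14 = 1.3405 J
Dose = E_total / mass = 1.3405 / 27.59
Dose = 0.04858791 Gy

0.0486 Gy


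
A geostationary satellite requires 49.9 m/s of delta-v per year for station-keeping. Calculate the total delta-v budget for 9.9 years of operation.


dV = rate * years = 49.9 * 9.9
dV = 494.0100 m/s

494.0100 m/s


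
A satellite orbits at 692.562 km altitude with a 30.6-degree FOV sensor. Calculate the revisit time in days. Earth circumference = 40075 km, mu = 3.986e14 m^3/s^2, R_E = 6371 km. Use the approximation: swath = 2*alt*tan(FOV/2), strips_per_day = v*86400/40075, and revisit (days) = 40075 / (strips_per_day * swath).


swath = 2*692.562*tan(0.2670354) = 378.9270 km
v = sqrt(mu/r) = 7512.0205 m/s = 7.5120 km/s
strips/day = v*86400/40075 = 7.5120*86400/40075 = 16.1956
coverage/day = strips * swath = 16.1956 * 378.9270 = 6136.9500 km
revisit = 40075 / 6136.9500 = 6.5301 days

6.5301 days


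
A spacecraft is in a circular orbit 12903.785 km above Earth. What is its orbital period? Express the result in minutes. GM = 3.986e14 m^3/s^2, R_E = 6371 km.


r = 19274.7850 km = 1.9274785e+07 m
T = 2*pi*sqrt(r^3/mu) = 2*pi*sqrt(7.1609168e+21 / 3.986e14)
T = 26631.4943 s = 443.8582 min

443.8582 minutes


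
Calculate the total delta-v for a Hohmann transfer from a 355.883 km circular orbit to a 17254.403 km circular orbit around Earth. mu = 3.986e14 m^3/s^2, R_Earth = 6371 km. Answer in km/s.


r1 = 6726.8830 km = 6.726883e+06 m
r2 = 23625.4030 km = 2.3625403e+07 m
dv1 = sqrt(mu/r1)*(sqrt(2*r2/(r1+r2)) - 1) = 1906.6955 m/s
dv2 = sqrt(mu/r2)*(1 - sqrt(2*r1/(r1+r2))) = 1372.8417 m/s
total dv = |dv1| + |dv2| = 1906.6955 + 1372.8417 = 3279.5371 m/s = 3.2795 km/s

3.2795 km/s
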